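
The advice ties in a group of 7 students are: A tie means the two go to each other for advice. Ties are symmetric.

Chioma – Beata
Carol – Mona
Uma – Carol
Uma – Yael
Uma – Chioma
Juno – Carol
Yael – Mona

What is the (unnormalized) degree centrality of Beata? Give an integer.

1

Beata is directly tied to Chioma. That is 1 neighbor, so the degree of Beata is 1.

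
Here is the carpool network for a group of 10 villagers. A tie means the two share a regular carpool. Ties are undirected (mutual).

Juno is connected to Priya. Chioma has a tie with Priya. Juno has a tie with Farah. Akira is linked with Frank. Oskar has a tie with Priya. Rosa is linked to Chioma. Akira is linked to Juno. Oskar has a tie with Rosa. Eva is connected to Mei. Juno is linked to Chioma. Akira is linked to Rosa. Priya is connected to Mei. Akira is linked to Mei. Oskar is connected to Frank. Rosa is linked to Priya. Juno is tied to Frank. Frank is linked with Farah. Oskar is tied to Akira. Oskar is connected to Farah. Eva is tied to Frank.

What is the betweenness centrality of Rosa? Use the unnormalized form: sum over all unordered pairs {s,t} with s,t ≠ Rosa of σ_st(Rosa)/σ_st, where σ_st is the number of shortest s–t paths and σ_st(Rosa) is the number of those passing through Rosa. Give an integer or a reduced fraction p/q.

Pairs whose geodesics pass through Rosa — Chioma–Oskar: 1/2; Chioma–Akira: 1/2; Akira–Priya: 1/4.
All other pairs contribute 0.
Summing the contributions gives betweenness(Rosa) = 5/4.

5/4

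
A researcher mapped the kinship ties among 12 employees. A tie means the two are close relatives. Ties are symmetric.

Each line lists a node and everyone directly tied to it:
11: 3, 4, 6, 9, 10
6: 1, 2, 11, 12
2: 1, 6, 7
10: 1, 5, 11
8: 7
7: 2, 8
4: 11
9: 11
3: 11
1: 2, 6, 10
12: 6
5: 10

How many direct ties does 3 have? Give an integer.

1

3 is directly tied to 11. That is 1 neighbor, so the degree of 3 is 1.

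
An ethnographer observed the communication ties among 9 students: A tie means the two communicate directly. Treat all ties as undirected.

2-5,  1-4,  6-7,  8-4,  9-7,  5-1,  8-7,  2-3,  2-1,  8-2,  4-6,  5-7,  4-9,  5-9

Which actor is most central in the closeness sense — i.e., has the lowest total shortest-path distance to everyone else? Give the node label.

Farness (sum of distances to all others) for each node — 1:13, 2:13, 3:20, 4:13, 5:12, 6:17, 7:13, 8:13, 9:14.
The smallest farness is 12, for 5, so 5 has the highest closeness.

5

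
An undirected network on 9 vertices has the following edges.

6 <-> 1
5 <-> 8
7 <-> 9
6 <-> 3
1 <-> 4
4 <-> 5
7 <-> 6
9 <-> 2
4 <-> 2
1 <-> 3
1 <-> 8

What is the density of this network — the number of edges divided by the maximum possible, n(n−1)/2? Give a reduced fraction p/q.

11/36

There are 11 edges and 9 nodes, so the maximum possible is C(9,2) = 36.
Density = 11/36.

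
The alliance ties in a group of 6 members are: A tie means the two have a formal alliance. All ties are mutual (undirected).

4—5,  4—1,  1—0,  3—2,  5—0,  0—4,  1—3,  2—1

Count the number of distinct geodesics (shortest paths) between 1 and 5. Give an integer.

The shortest distance is 2. The length-2 paths are: 1–0–5; 1–4–5.
That gives 2 distinct shortest paths.

2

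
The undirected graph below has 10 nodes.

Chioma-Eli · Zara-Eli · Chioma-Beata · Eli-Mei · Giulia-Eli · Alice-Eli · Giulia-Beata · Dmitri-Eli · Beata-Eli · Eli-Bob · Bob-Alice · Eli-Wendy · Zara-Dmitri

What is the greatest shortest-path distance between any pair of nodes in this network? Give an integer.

2

Eccentricity of each node (its greatest distance to any other): Alice:2, Beata:2, Bob:2, Chioma:2, Dmitri:2, Eli:1, Giulia:2, Mei:2, Wendy:2, Zara:2.
The maximum eccentricity is 2, realized for instance by the pair Beata–Mei via Beata – Eli – Mei. So the diameter is 2.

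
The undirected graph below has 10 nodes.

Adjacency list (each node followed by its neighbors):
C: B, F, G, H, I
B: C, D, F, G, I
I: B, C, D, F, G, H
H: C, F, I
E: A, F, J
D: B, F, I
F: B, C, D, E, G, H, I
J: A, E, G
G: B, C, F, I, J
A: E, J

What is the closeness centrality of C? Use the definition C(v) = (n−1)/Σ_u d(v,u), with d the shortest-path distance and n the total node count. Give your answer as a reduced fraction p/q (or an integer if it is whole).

9/14

Distances from C: A:3, B:1, D:2, E:2, F:1, G:1, H:1, I:1, J:2. Sum = 14.
n = 10, so closeness = 9/14.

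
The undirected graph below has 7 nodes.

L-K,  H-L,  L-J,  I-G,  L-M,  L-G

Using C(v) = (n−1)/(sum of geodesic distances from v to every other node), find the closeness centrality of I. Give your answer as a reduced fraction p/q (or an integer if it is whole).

Distances from I: G:1, H:3, J:3, K:3, L:2, M:3. Sum = 15.
n = 7, so closeness = 6/15 = 2/5.

2/5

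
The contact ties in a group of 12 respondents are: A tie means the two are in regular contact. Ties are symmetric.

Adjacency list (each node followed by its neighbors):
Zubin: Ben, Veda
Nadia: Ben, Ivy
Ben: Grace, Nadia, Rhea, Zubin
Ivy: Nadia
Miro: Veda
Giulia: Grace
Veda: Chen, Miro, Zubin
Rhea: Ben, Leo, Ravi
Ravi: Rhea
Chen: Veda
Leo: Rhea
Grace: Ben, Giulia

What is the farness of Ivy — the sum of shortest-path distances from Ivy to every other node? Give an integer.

Distances from Ivy: Ben:2, Chen:5, Giulia:4, Grace:3, Leo:4, Miro:5, Nadia:1, Ravi:4, Rhea:3, Veda:4, Zubin:3.
Sum = 2 + 5 + 4 + 3 + 4 + 5 + 1 + 4 + 3 + 4 + 3 = 38.

38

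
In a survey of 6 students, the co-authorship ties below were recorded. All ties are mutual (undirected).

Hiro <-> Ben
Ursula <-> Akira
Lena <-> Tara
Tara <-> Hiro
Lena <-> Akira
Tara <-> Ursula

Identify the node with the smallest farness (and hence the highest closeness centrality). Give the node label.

Farness (sum of distances to all others) for each node — Akira:11, Ben:13, Hiro:9, Lena:9, Tara:7, Ursula:9.
The smallest farness is 7, for Tara, so Tara has the highest closeness.

Tara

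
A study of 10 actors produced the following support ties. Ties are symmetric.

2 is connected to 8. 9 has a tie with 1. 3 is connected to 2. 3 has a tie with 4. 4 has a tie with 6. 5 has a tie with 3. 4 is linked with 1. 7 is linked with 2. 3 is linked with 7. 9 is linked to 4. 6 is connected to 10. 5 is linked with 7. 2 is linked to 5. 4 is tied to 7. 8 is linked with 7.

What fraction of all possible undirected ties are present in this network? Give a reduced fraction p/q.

1/3

There are 15 edges and 10 nodes, so the maximum possible is C(10,2) = 45.
Density = 15/45 = 1/3.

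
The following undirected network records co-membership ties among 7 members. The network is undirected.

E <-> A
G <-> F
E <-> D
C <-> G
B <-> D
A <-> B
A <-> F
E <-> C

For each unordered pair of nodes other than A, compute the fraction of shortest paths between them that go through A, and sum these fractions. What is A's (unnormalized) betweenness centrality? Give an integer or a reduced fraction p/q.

5

Pairs whose geodesics pass through A — E–B: 1/2; E–F: 1; D–F: 2/2; B–F: 1; B–G: 1; B–C: 1/2.
All other pairs contribute 0.
Summing the contributions gives betweenness(A) = 5.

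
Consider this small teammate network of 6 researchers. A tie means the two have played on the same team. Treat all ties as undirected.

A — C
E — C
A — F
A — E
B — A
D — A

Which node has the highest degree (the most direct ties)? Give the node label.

Degrees — A:5, B:1, C:2, D:1, E:2, F:1.
The maximum is 5, attained only by A.

A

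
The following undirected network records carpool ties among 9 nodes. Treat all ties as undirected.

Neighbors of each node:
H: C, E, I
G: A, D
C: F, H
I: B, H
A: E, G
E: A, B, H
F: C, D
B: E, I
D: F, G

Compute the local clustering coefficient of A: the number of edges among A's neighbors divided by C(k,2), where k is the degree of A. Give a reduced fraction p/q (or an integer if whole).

0

A's neighbors: E and G (k = 2).
Possible neighbor pairs: C(2,2) = 1. Edges among them: none → e = 0.
Clustering(A) = 0/1.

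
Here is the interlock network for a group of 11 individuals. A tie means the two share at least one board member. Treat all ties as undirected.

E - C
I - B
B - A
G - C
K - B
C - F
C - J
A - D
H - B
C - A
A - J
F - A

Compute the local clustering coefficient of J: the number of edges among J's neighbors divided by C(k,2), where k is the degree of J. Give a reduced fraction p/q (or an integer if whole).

J's neighbors: A and C (k = 2).
Possible neighbor pairs: C(2,2) = 1. Edges among them: A–C → e = 1.
Clustering(J) = 1/1.

1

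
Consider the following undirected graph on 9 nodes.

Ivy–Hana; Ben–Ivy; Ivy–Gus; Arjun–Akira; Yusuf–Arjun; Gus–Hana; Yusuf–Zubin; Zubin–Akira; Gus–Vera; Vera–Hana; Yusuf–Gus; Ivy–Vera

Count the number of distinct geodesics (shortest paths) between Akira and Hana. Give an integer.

2

The shortest distance is 4. The length-4 paths are: Akira–Zubin–Yusuf–Gus–Hana; Akira–Arjun–Yusuf–Gus–Hana.
That gives 2 distinct shortest paths.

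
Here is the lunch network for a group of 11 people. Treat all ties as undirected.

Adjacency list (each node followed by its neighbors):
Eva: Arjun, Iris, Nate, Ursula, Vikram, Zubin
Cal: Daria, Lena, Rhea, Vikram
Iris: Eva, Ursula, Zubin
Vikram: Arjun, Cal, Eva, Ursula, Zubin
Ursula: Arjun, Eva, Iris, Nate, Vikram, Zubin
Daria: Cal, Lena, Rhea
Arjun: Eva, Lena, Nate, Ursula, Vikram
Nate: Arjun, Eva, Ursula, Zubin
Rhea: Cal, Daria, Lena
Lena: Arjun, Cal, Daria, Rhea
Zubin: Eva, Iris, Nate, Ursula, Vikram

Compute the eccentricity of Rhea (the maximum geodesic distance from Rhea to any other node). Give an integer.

4

Distances from Rhea: Arjun:2, Cal:1, Daria:1, Eva:3, Iris:4, Lena:1, Nate:3, Ursula:3, Vikram:2, Zubin:3.
The largest is 4 (to Iris), so the eccentricity of Rhea is 4.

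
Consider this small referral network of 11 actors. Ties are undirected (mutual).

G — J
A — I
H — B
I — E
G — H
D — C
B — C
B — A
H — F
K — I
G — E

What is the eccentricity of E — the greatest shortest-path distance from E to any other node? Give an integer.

5

Distances from E: A:2, B:3, C:4, D:5, F:3, G:1, H:2, I:1, J:2, K:2.
The largest is 5 (to D), so the eccentricity of E is 5.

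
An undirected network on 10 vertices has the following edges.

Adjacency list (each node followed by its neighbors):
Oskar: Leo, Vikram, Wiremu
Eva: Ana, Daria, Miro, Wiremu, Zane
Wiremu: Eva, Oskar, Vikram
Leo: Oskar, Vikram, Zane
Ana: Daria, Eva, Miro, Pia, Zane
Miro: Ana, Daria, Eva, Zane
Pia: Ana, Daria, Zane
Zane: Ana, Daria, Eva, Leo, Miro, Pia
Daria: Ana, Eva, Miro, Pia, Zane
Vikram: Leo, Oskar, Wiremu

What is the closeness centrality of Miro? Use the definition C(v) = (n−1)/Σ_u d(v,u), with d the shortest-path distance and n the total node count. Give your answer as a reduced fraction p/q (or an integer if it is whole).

9/16

Distances from Miro: Ana:1, Daria:1, Eva:1, Leo:2, Oskar:3, Pia:2, Vikram:3, Wiremu:2, Zane:1. Sum = 16.
n = 10, so closeness = 9/16.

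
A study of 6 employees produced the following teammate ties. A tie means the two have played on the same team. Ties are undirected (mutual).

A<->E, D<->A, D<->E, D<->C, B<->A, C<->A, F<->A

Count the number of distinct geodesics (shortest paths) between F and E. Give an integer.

1

The shortest distance is 2, and the only length-2 path is F–A–E. So there is exactly 1 shortest path.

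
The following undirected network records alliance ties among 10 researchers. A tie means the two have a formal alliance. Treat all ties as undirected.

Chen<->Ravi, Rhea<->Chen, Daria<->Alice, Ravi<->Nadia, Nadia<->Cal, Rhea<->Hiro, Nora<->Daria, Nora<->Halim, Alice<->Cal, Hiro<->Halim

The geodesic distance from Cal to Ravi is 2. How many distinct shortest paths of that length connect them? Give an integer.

1

The shortest distance is 2, and the only length-2 path is Cal–Nadia–Ravi. So there is exactly 1 shortest path.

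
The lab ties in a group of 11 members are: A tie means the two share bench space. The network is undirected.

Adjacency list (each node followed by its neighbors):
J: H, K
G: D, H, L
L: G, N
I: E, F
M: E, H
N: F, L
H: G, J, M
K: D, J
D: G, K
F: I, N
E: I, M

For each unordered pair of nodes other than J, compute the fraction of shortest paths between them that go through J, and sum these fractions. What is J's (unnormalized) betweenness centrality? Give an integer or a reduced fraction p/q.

4

Pairs whose geodesics pass through J — I–K: 1; E–K: 1; M–K: 1; H–K: 1.
All other pairs contribute 0.
Summing the contributions gives betweenness(J) = 4.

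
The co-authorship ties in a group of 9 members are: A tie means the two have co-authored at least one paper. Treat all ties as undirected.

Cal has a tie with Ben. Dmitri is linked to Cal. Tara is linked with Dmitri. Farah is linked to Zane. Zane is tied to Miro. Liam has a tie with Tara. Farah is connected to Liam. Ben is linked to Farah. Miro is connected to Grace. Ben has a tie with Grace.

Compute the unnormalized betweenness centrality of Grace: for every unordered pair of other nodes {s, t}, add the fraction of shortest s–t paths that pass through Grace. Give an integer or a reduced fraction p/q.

Pairs whose geodesics pass through Grace — Ben–Miro: 1; Cal–Miro: 1; Dmitri–Miro: 1.
All other pairs contribute 0.
Summing the contributions gives betweenness(Grace) = 3.

3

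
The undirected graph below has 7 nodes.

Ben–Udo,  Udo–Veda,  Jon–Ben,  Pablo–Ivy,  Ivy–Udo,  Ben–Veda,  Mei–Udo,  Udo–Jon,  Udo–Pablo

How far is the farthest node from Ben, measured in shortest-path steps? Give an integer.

Distances from Ben: Ivy:2, Jon:1, Mei:2, Pablo:2, Udo:1, Veda:1.
The largest is 2 (to Ivy, Pablo, and Mei), so the eccentricity of Ben is 2.

2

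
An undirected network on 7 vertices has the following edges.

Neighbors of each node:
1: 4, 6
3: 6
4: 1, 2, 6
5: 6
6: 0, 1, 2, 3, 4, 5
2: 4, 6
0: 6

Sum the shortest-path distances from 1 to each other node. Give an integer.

10

Distances from 1: 0:2, 2:2, 3:2, 4:1, 5:2, 6:1.
Sum = 2 + 2 + 2 + 1 + 2 + 1 = 10.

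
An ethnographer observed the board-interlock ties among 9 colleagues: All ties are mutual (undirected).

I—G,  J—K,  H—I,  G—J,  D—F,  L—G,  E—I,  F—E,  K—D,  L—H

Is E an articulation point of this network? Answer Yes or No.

No

Even without E, every remaining node can still reach every other (the residual graph is connected), so E is not a cut vertex.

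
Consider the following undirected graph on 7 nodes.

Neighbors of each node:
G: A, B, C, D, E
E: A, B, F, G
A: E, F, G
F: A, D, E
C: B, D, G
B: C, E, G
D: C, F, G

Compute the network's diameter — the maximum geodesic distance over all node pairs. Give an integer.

Eccentricity of each node (its greatest distance to any other): A:2, B:2, C:2, D:2, E:2, F:2, G:2.
The maximum eccentricity is 2, realized for instance by the pair B–F via B – E – F. So the diameter is 2.

2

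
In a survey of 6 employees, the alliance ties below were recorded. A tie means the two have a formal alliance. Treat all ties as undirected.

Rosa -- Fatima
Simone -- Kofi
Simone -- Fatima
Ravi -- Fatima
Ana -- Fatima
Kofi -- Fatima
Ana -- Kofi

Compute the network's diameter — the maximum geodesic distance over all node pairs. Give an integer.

Eccentricity of each node (its greatest distance to any other): Ana:2, Fatima:1, Kofi:2, Ravi:2, Rosa:2, Simone:2.
The maximum eccentricity is 2, realized for instance by the pair Kofi–Rosa via Kofi – Fatima – Rosa. So the diameter is 2.

2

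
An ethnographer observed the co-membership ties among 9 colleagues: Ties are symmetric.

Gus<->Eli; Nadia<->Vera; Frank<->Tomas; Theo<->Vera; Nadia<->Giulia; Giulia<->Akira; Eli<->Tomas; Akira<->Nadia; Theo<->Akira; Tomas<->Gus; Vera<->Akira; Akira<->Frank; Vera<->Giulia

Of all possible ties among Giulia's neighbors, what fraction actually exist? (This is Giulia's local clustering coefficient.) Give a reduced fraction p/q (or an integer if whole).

Giulia's neighbors: Akira, Nadia, and Vera (k = 3).
Possible neighbor pairs: C(3,2) = 3. Edges among them: Akira–Nadia, Akira–Vera, Nadia–Vera → e = 3.
Clustering(Giulia) = 3/3 = 1.

1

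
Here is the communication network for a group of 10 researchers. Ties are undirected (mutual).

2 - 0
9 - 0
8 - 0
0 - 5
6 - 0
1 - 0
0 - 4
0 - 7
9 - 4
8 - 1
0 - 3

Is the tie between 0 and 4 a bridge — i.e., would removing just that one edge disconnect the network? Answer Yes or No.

Even without that edge, 0 still reaches 4 via 0 – 9 – 4, so the network stays connected. Not a bridge.

No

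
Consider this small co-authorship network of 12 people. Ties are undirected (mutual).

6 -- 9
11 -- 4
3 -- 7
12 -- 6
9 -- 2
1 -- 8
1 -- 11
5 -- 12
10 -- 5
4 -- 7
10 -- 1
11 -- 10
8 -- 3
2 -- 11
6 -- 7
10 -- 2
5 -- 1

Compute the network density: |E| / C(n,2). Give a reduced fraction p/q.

17/66

There are 17 edges and 12 nodes, so the maximum possible is C(12,2) = 66.
Density = 17/66.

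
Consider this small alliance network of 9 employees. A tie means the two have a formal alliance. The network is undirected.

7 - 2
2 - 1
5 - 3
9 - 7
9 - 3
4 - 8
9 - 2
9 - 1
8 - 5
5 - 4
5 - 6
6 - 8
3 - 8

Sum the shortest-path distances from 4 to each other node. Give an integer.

21

Distances from 4: 1:4, 2:4, 3:2, 5:1, 6:2, 7:4, 8:1, 9:3.
Sum = 4 + 4 + 2 + 1 + 2 + 4 + 1 + 3 = 21.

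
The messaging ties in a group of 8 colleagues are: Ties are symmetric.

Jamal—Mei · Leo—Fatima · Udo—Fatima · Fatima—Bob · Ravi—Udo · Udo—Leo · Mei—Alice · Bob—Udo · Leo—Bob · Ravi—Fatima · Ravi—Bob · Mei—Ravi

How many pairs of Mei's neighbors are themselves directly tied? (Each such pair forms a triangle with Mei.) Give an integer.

Mei's neighbors are Alice, Jamal, and Ravi, but none of them are tied to each other, so no triangle contains Mei.

0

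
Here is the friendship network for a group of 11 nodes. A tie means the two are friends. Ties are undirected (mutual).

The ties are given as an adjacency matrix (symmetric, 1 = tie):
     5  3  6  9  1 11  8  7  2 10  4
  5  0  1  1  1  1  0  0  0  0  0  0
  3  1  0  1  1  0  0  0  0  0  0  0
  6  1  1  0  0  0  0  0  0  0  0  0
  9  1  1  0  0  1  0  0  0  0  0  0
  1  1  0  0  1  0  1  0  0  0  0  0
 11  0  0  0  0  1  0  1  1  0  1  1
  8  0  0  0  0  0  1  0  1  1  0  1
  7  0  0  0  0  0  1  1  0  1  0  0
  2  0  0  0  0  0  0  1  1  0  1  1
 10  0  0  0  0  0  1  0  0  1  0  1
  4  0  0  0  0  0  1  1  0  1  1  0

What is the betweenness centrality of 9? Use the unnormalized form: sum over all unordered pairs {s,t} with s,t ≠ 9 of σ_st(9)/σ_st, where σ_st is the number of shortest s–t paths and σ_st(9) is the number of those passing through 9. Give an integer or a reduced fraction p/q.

7/2

Pairs whose geodesics pass through 9 — 3–1: 1/2; 3–11: 1/2; 3–8: 1/2; 3–7: 1/2; 3–2: 4/8; 3–10: 1/2; 3–4: 1/2.
All other pairs contribute 0.
Summing the contributions gives betweenness(9) = 7/2.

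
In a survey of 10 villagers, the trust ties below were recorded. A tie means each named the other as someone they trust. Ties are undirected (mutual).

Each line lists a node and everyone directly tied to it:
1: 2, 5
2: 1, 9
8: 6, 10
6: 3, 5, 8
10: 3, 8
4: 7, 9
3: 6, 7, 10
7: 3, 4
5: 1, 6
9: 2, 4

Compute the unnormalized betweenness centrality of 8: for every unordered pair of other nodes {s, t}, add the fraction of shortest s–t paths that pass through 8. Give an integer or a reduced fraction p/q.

11/6

Pairs whose geodesics pass through 8 — 6–10: 1/2; 5–10: 1/2; 1–10: 1/2; 2–10: 1/3.
All other pairs contribute 0.
Summing the contributions gives betweenness(8) = 11/6.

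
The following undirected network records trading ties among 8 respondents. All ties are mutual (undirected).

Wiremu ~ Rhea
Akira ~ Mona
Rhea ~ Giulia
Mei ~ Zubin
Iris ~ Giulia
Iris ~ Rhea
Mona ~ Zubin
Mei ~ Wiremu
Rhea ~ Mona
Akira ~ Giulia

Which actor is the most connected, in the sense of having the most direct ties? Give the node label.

Rhea

Degrees — Akira:2, Giulia:3, Iris:2, Mei:2, Mona:3, Rhea:4, Wiremu:2, Zubin:2.
The maximum is 4, attained only by Rhea.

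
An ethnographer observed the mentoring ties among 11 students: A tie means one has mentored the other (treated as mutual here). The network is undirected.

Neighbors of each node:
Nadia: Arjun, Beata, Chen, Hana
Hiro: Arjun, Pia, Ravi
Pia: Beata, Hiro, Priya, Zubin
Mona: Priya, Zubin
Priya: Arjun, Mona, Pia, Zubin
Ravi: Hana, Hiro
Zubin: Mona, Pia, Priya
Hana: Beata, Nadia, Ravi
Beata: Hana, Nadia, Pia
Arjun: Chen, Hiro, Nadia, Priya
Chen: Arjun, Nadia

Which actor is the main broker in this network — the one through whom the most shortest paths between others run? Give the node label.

Unnormalized betweenness of each node: Arjun:67/6, Beata:5, Chen:0, Hana:5/2, Hiro:19/3, Mona:0, Nadia:17/3, Pia:11, Priya:28/3, Ravi:1, Zubin:2.
Arjun has the largest value, 67/6, making it the main broker — the node through which the most shortest paths run.

Arjun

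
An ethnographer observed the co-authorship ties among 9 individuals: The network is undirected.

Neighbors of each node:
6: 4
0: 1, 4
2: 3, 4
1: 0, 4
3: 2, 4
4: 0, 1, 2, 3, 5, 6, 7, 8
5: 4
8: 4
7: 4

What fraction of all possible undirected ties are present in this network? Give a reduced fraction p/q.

There are 10 edges and 9 nodes, so the maximum possible is C(9,2) = 36.
Density = 10/36 = 5/18.

5/18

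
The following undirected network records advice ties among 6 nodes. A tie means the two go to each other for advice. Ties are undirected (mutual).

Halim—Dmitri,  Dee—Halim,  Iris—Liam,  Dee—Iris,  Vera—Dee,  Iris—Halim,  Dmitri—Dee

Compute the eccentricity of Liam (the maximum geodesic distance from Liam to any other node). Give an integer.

Distances from Liam: Dee:2, Dmitri:3, Halim:2, Iris:1, Vera:3.
The largest is 3 (to Dmitri and Vera), so the eccentricity of Liam is 3.

3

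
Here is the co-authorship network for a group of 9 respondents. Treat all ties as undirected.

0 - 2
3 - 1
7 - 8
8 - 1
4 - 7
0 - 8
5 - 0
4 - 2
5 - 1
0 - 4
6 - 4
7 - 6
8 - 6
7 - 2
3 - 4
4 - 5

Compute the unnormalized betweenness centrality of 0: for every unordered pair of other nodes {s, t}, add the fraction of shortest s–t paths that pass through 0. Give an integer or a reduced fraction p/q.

Pairs whose geodesics pass through 0 — 2–1: 2/5; 2–8: 1/2; 2–5: 1/2; 4–8: 1/3; 8–5: 1/2.
All other pairs contribute 0.
Summing the contributions gives betweenness(0) = 67/30.

67/30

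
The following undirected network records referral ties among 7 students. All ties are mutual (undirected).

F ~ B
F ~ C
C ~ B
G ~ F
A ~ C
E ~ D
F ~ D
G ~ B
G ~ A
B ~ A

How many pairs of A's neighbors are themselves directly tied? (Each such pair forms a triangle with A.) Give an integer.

2

A's neighbors: B, C, and G.
Neighbor pairs that are themselves tied: A–B–C; A–B–G. Each forms one triangle with A, for 2 in total.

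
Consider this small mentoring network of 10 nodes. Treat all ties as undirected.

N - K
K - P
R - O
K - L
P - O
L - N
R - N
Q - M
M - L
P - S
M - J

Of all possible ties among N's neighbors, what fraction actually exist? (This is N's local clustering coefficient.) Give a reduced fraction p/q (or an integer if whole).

1/3

N's neighbors: K, L, and R (k = 3).
Possible neighbor pairs: C(3,2) = 3. Edges among them: K–L → e = 1.
Clustering(N) = 1/3.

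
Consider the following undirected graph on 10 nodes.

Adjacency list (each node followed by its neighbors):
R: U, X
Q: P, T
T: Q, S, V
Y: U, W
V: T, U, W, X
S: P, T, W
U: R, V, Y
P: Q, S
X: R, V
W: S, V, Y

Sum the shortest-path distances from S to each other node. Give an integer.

19

Distances from S: P:1, Q:2, R:4, T:1, U:3, V:2, W:1, X:3, Y:2.
Sum = 1 + 2 + 4 + 1 + 3 + 2 + 1 + 3 + 2 = 19.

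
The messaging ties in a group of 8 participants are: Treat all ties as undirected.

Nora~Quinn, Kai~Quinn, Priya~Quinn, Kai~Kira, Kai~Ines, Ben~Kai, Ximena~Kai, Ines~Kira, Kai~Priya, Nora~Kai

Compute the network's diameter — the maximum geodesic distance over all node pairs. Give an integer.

Eccentricity of each node (its greatest distance to any other): Ben:2, Ines:2, Kai:1, Kira:2, Nora:2, Priya:2, Quinn:2, Ximena:2.
The maximum eccentricity is 2, realized for instance by the pair Priya–Ben via Priya – Kai – Ben. So the diameter is 2.

2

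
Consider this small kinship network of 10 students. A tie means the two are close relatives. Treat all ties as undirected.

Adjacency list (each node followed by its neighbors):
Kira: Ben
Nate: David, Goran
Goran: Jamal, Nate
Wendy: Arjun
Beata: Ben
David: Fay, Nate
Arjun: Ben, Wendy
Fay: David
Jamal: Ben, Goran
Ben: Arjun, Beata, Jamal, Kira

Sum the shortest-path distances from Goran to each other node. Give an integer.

Distances from Goran: Arjun:3, Beata:3, Ben:2, David:2, Fay:3, Jamal:1, Kira:3, Nate:1, Wendy:4.
Sum = 3 + 3 + 2 + 2 + 3 + 1 + 3 + 1 + 4 = 22.

22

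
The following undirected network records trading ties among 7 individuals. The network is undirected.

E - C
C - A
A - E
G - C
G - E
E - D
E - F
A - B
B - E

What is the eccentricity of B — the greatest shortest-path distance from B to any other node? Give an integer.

2

Distances from B: A:1, C:2, D:2, E:1, F:2, G:2.
The largest is 2 (to C, G, D, and F), so the eccentricity of B is 2.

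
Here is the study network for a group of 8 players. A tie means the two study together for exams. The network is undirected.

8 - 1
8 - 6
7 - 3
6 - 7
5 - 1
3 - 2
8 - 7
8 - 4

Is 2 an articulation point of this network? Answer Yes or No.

Even without 2, every remaining node can still reach every other (the residual graph is connected), so 2 is not a cut vertex.

No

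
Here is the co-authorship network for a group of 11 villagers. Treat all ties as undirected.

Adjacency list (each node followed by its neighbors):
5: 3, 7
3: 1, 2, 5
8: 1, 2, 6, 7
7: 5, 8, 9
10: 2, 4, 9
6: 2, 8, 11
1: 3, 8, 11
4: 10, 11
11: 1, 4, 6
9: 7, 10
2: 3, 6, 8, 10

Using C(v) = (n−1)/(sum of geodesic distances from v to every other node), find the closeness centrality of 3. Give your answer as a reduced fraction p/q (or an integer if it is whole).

Distances from 3: 1:1, 2:1, 4:3, 5:1, 6:2, 7:2, 8:2, 9:3, 10:2, 11:2. Sum = 19.
n = 11, so closeness = 10/19.

10/19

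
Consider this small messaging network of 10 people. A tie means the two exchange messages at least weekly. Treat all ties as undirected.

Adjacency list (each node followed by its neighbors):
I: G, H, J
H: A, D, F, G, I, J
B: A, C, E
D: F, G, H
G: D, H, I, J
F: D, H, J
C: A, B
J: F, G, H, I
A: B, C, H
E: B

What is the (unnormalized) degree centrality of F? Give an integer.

3

F is directly tied to D, H, and J. That is 3 neighbors, so the degree of F is 3.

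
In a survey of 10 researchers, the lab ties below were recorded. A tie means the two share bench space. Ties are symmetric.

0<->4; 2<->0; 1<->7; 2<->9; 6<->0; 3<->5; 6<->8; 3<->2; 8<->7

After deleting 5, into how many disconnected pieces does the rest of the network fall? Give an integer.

5's neighbors (3) remain reachable from one another through other ties, so the rest of the network stays in one piece.

1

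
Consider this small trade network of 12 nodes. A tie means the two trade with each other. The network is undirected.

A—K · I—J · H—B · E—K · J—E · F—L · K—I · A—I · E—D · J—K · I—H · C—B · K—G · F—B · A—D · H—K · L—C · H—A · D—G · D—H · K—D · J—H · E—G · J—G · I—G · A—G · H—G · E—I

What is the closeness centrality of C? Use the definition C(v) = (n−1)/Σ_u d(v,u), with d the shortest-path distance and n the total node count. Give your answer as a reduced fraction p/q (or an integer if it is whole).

Distances from C: A:3, B:1, D:3, E:4, F:2, G:3, H:2, I:3, J:3, K:3, L:1. Sum = 28.
n = 12, so closeness = 11/28.

11/28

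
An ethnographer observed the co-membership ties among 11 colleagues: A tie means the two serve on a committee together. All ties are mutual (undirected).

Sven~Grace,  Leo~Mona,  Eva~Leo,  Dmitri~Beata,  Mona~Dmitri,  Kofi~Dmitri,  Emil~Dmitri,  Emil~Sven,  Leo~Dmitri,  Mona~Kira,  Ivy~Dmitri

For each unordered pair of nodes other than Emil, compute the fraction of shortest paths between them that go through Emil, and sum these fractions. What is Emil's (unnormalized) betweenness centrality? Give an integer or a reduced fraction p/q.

Pairs whose geodesics pass through Emil — Kira–Grace: 1; Kira–Sven: 1; Beata–Grace: 1; Beata–Sven: 1; Kofi–Grace: 1; Kofi–Sven: 1; Leo–Grace: 1; Leo–Sven: 1; Ivy–Grace: 1; Ivy–Sven: 1; Dmitri–Grace: 1; Dmitri–Sven: 1; Grace–Eva: 1; Grace–Mona: 1 … (+2 more pairs).
All other pairs contribute 0.
Summing the contributions gives betweenness(Emil) = 16.

16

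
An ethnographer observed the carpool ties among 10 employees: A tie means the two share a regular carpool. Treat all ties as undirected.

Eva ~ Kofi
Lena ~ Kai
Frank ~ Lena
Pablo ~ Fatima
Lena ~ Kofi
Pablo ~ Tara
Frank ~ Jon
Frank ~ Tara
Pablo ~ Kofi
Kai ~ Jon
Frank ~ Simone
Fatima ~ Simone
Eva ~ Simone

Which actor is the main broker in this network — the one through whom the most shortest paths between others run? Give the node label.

Unnormalized betweenness of each node: Eva:1, Fatima:1, Frank:38/3, Jon:11/6, Kai:1, Kofi:19/3, Lena:43/6, Pablo:13/3, Simone:20/3, Tara:2.
Frank has the largest value, 38/3, making it the main broker — the node through which the most shortest paths run.

Frank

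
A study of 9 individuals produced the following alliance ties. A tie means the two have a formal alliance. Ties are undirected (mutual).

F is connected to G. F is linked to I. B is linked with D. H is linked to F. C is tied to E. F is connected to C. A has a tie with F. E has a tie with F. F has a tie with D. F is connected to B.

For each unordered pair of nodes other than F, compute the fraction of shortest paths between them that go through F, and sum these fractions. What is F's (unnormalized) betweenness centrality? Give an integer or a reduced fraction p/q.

Pairs whose geodesics pass through F — E–B: 1; E–A: 1; E–G: 1; E–I: 1; E–D: 1; E–H: 1; B–A: 1; B–G: 1; B–I: 1; B–C: 1; B–H: 1; A–G: 1; A–I: 1; A–D: 1 … (+12 more pairs).
All other pairs contribute 0.
Summing the contributions gives betweenness(F) = 26.

26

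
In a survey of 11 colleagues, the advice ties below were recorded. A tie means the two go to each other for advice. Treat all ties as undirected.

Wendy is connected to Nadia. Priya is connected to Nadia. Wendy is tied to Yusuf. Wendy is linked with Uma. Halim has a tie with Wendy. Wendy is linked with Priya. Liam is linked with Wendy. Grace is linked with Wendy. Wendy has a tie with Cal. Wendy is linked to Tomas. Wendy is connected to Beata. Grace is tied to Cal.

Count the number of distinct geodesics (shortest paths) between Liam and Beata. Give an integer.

1

The shortest distance is 2, and the only length-2 path is Liam–Wendy–Beata. So there is exactly 1 shortest path.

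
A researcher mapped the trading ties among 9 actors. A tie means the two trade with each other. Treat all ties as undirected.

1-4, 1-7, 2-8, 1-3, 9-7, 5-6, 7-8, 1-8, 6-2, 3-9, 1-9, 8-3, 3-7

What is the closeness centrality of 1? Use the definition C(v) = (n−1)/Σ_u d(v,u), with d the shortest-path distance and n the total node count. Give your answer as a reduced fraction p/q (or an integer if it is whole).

Distances from 1: 2:2, 3:1, 4:1, 5:4, 6:3, 7:1, 8:1, 9:1. Sum = 14.
n = 9, so closeness = 8/14 = 4/7.

4/7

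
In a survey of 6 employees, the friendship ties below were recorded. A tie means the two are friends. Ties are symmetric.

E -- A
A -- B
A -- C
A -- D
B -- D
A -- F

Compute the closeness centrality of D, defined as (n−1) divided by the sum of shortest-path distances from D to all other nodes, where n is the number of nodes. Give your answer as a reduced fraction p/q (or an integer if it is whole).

5/8

Distances from D: A:1, B:1, C:2, E:2, F:2. Sum = 8.
n = 6, so closeness = 5/8.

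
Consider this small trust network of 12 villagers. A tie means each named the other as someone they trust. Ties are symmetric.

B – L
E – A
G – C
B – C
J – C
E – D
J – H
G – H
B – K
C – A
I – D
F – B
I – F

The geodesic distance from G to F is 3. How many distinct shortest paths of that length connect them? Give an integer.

1

The shortest distance is 3, and the only length-3 path is G–C–B–F. So there is exactly 1 shortest path.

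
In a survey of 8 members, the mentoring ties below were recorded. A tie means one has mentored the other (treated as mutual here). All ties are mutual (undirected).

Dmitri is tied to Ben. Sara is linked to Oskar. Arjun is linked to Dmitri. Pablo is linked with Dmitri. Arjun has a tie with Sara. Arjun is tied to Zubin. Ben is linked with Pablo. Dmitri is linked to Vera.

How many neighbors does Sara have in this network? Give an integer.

2

Sara is directly tied to Arjun and Oskar. That is 2 neighbors, so the degree of Sara is 2.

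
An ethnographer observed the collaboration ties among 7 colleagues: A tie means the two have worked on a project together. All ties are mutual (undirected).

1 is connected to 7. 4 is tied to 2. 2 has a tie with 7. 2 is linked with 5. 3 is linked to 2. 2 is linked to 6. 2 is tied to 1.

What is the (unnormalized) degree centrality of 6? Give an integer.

6 is directly tied to 2. That is 1 neighbor, so the degree of 6 is 1.

1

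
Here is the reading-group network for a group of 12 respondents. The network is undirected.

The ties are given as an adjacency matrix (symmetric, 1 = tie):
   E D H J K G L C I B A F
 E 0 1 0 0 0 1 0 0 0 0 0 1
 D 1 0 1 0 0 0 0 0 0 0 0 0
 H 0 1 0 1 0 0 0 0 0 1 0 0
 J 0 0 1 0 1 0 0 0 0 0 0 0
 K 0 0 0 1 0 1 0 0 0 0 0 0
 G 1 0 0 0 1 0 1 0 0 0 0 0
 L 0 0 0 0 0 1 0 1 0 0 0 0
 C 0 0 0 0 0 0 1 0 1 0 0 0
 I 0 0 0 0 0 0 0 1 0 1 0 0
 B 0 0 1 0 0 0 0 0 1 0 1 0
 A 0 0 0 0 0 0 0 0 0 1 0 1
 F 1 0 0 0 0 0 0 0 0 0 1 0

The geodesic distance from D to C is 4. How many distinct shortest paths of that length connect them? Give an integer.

2

The shortest distance is 4. The length-4 paths are: D–H–B–I–C; D–E–G–L–C.
That gives 2 distinct shortest paths.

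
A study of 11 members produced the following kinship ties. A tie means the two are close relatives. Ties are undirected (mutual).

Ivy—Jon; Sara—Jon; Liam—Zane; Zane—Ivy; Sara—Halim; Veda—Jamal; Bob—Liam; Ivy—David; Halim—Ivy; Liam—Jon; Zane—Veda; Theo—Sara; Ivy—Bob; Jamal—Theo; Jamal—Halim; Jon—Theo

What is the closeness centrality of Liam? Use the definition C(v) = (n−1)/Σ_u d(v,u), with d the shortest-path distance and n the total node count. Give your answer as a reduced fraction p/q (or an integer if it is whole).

Distances from Liam: Bob:1, David:3, Halim:3, Ivy:2, Jamal:3, Jon:1, Sara:2, Theo:2, Veda:2, Zane:1. Sum = 20.
n = 11, so closeness = 10/20 = 1/2.

1/2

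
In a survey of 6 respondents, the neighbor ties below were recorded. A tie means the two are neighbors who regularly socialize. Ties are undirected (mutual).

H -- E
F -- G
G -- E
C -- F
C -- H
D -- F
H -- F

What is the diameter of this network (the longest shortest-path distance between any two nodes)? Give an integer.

Eccentricity of each node (its greatest distance to any other): C:2, D:3, E:3, F:2, G:2, H:2.
The maximum eccentricity is 3, realized for instance by the pair D–E via D – F – H – E. So the diameter is 3.

3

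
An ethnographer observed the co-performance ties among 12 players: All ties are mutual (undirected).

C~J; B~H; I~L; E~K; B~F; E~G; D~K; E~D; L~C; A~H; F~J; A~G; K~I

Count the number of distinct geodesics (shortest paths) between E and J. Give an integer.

The shortest distance is 5, and the only length-5 path is E–K–I–L–C–J. So there is exactly 1 shortest path.

1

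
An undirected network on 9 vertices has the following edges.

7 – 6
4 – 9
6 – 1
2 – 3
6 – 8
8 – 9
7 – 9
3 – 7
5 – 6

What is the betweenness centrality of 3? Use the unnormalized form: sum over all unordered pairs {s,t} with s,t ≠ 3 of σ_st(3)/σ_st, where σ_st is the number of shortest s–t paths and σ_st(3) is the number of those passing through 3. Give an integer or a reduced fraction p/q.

Pairs whose geodesics pass through 3 — 2–5: 1; 2–6: 1; 2–4: 1; 2–1: 1; 2–7: 1; 2–9: 1; 2–8: 2/2.
All other pairs contribute 0.
Summing the contributions gives betweenness(3) = 7.

7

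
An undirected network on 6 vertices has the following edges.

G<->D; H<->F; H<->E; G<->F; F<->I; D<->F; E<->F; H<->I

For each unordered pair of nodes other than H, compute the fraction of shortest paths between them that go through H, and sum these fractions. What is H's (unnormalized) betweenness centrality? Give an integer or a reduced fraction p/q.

Pairs whose geodesics pass through H — E–I: 1/2.
All other pairs contribute 0.
Summing the contributions gives betweenness(H) = 1/2.

1/2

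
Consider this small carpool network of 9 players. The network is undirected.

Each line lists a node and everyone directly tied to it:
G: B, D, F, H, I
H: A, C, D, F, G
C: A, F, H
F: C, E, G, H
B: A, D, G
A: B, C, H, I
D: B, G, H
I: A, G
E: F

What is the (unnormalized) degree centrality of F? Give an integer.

4

F is directly tied to C, E, G, and H. That is 4 neighbors, so the degree of F is 4.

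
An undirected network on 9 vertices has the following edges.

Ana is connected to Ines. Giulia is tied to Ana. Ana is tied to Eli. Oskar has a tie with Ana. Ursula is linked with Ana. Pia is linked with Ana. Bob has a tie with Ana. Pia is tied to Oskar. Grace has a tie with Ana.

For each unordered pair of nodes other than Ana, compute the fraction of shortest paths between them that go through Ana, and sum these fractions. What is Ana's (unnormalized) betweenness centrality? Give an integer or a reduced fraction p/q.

Pairs whose geodesics pass through Ana — Ursula–Bob: 1; Ursula–Giulia: 1; Ursula–Eli: 1; Ursula–Ines: 1; Ursula–Grace: 1; Ursula–Oskar: 1; Ursula–Pia: 1; Bob–Giulia: 1; Bob–Eli: 1; Bob–Ines: 1; Bob–Grace: 1; Bob–Oskar: 1; Bob–Pia: 1; Giulia–Eli: 1 … (+13 more pairs).
All other pairs contribute 0.
Summing the contributions gives betweenness(Ana) = 27.

27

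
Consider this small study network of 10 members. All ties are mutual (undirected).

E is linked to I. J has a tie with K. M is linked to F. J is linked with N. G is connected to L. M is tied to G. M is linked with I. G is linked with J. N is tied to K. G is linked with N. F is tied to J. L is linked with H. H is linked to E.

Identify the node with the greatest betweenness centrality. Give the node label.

G

Unnormalized betweenness of each node: E:7/3, F:11/5, G:247/15, H:97/30, I:51/10, J:203/30, K:0, L:69/10, M:313/30, N:77/30.
G has the largest value, 247/15, making it the main broker — the node through which the most shortest paths run.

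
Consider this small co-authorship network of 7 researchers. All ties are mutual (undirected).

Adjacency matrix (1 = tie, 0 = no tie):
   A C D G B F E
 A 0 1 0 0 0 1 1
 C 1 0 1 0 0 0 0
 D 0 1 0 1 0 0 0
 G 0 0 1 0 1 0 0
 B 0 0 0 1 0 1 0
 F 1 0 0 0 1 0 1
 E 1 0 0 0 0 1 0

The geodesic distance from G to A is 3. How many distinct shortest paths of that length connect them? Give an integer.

2

The shortest distance is 3. The length-3 paths are: G–D–C–A; G–B–F–A.
That gives 2 distinct shortest paths.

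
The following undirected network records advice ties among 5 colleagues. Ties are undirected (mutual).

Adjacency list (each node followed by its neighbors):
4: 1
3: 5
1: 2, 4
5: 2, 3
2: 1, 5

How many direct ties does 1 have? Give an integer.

2

1 is directly tied to 2 and 4. That is 2 neighbors, so the degree of 1 is 2.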